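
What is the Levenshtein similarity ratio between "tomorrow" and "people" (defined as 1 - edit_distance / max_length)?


Word 1: "tomorrow" (length 8)
Word 2: "people" (length 6)
One optimal edit sequence:
  1. delete 't'  (+1)
  2. substitute 'o' -> 'p'  (+1)
  3. substitute 'm' -> 'e'  (+1)
  4. keep 'o'
  5. delete 'r'  (+1)
  6. substitute 'r' -> 'p'  (+1)
  7. substitute 'o' -> 'l'  (+1)
  8. substitute 'w' -> 'e'  (+1)
Edit distance = 7
Max length = max(8, 6) = 8
Similarity = 1 - 7/8
= 0.1250


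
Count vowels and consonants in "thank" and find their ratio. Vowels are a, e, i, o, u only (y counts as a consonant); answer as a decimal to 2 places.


Word: "thank"
Vowels (a,e,i,o,u): 1
Consonants: 4
Ratio = 1/4
= 0.25


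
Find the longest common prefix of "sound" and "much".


Word 1: "sound"
Word 2: "much"
Comparing from start:
  Pos 0: 's' != 'm' (stop)
LCP = "" (length 0)


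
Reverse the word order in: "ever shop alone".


Original: "ever shop alone"
Words (1..n): ever | shop | alone
Reversed (n..1): alone | shop | ever
Result = "alone shop ever"


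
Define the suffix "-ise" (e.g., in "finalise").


Suffix: -ise
As in: finalise -> final + -ise
Meaning = to make


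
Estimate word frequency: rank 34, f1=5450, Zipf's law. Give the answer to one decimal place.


Zipf's law: f(r) = f(1) / r
f(1) = 5450
f(34) = 5450 / 34
= 160.3 occurrences


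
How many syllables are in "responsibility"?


Word: "responsibility"
Syllable breakdown: re | spon | si | bil | i | ty
Counting: 6 parts
= 6 syllables


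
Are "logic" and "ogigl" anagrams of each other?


Word 1: "logic" → sorted: cgilo
Word 2: "ogigl" → sorted: ggilo
Same letters? cgilo != ggilo
Anagram = No


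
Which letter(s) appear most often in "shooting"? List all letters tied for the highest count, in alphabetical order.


Word: "shooting"
Letter counts:
  'g': 1
  'h': 1
  'i': 1
  'n': 1
  'o': 2
  's': 1
  't': 1
Maximum count = 2
Most frequent = 'o' (2 times each)


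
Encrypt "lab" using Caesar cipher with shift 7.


Word: "lab"
Shift: 7
Each letter → (letter + shift) mod 26:
  'l' (11) + 7 = 18 → 's'
  'a' (0) + 7 = 7 → 'h'
  'b' (1) + 7 = 8 → 'i'
Result = "shi"


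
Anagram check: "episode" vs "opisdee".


Word 1: "episode" → sorted: deeiops
Word 2: "opisdee" → sorted: deeiops
Same letters? deeiops == deeiops
Anagram = Yes


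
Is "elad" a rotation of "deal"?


Word: "deal", Candidate: "elad"
Method: check if candidate is substring of word+word
"dealdeal" contains "elad"? No
Is rotation = No


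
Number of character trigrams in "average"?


Word: "average" (length 7)
Number of 3-grams = length - 3 + 1 = 7 - 3 + 1
= 5


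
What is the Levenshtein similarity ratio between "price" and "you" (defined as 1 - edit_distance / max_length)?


Word 1: "price" (length 5)
Word 2: "you" (length 3)
One optimal edit sequence:
  1. delete 'p'  (+1)
  2. delete 'r'  (+1)
  3. substitute 'i' -> 'y'  (+1)
  4. substitute 'c' -> 'o'  (+1)
  5. substitute 'e' -> 'u'  (+1)
Edit distance = 5
Max length = max(5, 3) = 5
Similarity = 1 - 5/5
= 0.0000


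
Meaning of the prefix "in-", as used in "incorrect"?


Prefix: in-
Example: incorrect = in- + correct
Meaning = not / into


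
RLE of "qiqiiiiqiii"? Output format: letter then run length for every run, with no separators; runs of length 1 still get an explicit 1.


String: "qiqiiiiqiii"
Scanning for consecutive runs:
  'q' x 1
  'i' x 1
  'q' x 1
  'i' x 4
  'q' x 1
  'i' x 3
RLE = "q1i1q1i4q1i3"


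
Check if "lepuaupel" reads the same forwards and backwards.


Word: "lepuaupel"
Reversed: "lepuaupel"
Forward == Backward? lepuaupel == lepuaupel
Palindrome = Yes


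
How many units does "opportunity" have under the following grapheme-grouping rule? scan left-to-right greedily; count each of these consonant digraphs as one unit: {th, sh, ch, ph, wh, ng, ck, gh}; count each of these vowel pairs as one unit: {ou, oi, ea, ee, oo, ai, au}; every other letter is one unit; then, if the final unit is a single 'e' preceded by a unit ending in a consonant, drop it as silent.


Word: "opportunity" (11 letters)
Left-to-right scan:
  [1] 'o' (letter)
  [2] 'p' (letter)
  [3] 'p' (letter)
  [4] 'o' (letter)
  [5] 'r' (letter)
  [6] 't' (letter)
  [7] 'u' (letter)
  [8] 'n' (letter)
  [9] 'i' (letter)
  [10] 't' (letter)
  [11] 'y' (letter)
Units from scan: 11
Sound units = 11 units


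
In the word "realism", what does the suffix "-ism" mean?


Suffix: -ism
Example: realism = real + -ism
Meaning = belief / practice


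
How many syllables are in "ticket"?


Word: "ticket"
Syllable breakdown: tick | et
Counting: 2 parts
= 2 syllables


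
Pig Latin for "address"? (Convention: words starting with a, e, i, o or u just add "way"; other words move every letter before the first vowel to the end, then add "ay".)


Word: "address"
Starts with vowel → add 'way'
Pig Latin = "addressway"


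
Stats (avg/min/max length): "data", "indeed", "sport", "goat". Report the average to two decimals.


Lengths: "data"=4, "indeed"=6, "sport"=5, "goat"=4
Sum = 19, Count = 4
Average = 19/4 = 4.75
= avg=4.75, min=4, max=6


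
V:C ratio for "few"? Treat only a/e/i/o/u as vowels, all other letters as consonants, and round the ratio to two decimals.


Word: "few"
Vowels (a,e,i,o,u): 1
Consonants: 2
Ratio = 1/2
= 0.50


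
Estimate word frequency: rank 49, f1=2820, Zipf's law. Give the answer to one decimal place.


Zipf's law: f(r) = f(1) / r
f(1) = 2820
f(49) = 2820 / 49
= 57.6 occurrences


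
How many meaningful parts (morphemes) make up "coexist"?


Word: "coexist"
Morphemes: co- + exist
Each morpheme carries meaning
= 2 morphemes


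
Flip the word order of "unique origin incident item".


Original: "unique origin incident item"
Words (1..n): unique | origin | incident | item
Reversed (n..1): item | incident | origin | unique
Result = "item incident origin unique"


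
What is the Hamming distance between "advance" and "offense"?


Comparing character by character (same length = 7):
  Pos 0: 'a' vs 'o' !=
  Pos 1: 'd' vs 'f' !=
  Pos 2: 'v' vs 'f' !=
  Pos 3: 'a' vs 'e' !=
  Pos 4: 'n' vs 'n' =
  Pos 5: 'c' vs 's' !=
  Pos 6: 'e' vs 'e' =
Hamming distance = 5


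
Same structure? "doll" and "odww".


Pattern of "doll": [0, 1, 2, 2]
Pattern of "odww": [0, 1, 2, 2]
Patterns match
Same pattern = Yes


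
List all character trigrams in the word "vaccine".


Word: "vaccine" (length 7)
Number of trigrams = 7 - 3 + 1 = 5
  Position 0: "vac"
  Position 1: "acc"
  Position 2: "cci"
  Position 3: "cin"
  Position 4: "ine"
Trigrams = "vac", "acc", "cci", "cin", "ine"


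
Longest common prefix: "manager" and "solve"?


Word 1: "manager"
Word 2: "solve"
Comparing from start:
  Pos 0: 'm' != 's' (stop)
LCP = "" (length 0)


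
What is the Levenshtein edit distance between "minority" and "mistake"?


Word 1: "minority" (length 8)
Word 2: "mistake" (length 7)
One optimal edit sequence (insert/delete/substitute each cost 1):
  1. keep 'm'
  2. keep 'i'
  3. delete 'n'  (+1)
  4. substitute 'o' -> 's'  (+1)
  5. substitute 'r' -> 't'  (+1)
  6. substitute 'i' -> 'a'  (+1)
  7. substitute 't' -> 'k'  (+1)
  8. substitute 'y' -> 'e'  (+1)
Total edit operations: 6
Edit distance = 6


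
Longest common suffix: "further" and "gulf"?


Word 1: "further"
Word 2: "gulf"
Comparing from end:
  Pos -1: 'r' != 'f' (stop)
LCS = "" (length 0)


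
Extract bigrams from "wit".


Word: "wit" (length 3)
Number of bigrams = 3 - 2 + 1 = 2
  Position 0: "wi"
  Position 1: "it"
Bigrams = "wi", "it"


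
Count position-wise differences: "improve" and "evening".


Comparing character by character (same length = 7):
  Pos 0: 'i' vs 'e' !=
  Pos 1: 'm' vs 'v' !=
  Pos 2: 'p' vs 'e' !=
  Pos 3: 'r' vs 'n' !=
  Pos 4: 'o' vs 'i' !=
  Pos 5: 'v' vs 'n' !=
  Pos 6: 'e' vs 'g' !=
Hamming distance = 7


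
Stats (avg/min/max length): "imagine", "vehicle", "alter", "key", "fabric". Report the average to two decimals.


Lengths: "imagine"=7, "vehicle"=7, "alter"=5, "key"=3, "fabric"=6
Sum = 28, Count = 5
Average = 28/5 = 5.60
= avg=5.60, min=3, max=7


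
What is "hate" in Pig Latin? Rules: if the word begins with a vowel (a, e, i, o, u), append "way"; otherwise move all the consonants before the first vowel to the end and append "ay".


Word: "hate"
Starts with consonant(s) → move to end, add 'ay'
Consonant cluster: "h"
Pig Latin = "atehay"


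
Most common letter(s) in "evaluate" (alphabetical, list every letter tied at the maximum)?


Word: "evaluate"
Letter counts:
  'a': 2
  'e': 2
  'l': 1
  't': 1
  'u': 1
  'v': 1
Maximum count = 2
Most frequent = 'a', 'e' (2 times each)


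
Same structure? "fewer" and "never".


Pattern of "fewer": [0, 1, 2, 1, 3]
Pattern of "never": [0, 1, 2, 1, 3]
Patterns match
Same pattern = Yes


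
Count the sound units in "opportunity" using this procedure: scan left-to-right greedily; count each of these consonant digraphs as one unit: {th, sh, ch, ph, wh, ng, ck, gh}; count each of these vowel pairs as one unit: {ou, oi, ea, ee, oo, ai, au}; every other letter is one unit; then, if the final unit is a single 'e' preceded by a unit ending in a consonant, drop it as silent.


Word: "opportunity" (11 letters)
Left-to-right scan:
  [1] 'o' (letter)
  [2] 'p' (letter)
  [3] 'p' (letter)
  [4] 'o' (letter)
  [5] 'r' (letter)
  [6] 't' (letter)
  [7] 'u' (letter)
  [8] 'n' (letter)
  [9] 'i' (letter)
  [10] 't' (letter)
  [11] 'y' (letter)
Units from scan: 11
Sound units = 11 units


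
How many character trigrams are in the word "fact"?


Word: "fact" (length 4)
Number of 3-grams = length - 3 + 1 = 4 - 3 + 1
= 2


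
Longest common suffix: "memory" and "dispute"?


Word 1: "memory"
Word 2: "dispute"
Comparing from end:
  Pos -1: 'y' != 'e' (stop)
LCS = "" (length 0)


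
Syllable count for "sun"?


Word: "sun"
Syllable breakdown: sun
Counting: 1 part
= 1 syllable


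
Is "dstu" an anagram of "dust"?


Word 1: "dust" → sorted: dstu
Word 2: "dstu" → sorted: dstu
Same letters? dstu == dstu
Anagram = Yes


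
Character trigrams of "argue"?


Word: "argue" (length 5)
Number of trigrams = 5 - 3 + 1 = 3
  Position 0: "arg"
  Position 1: "rgu"
  Position 2: "gue"
Trigrams = "arg", "rgu", "gue"


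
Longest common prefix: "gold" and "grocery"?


Word 1: "gold"
Word 2: "grocery"
Comparing from start:
  Pos 0: 'g' == 'g'
  Pos 1: 'o' != 'r' (stop)
LCP = "g" (length 1)


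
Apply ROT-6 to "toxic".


Word: "toxic"
Shift: 6
Each letter → (letter + shift) mod 26:
  't' (19) + 6 = 25 → 'z'
  'o' (14) + 6 = 20 → 'u'
  'x' (23) + 6 = 3 → 'd'
  'i' (8) + 6 = 14 → 'o'
  'c' (2) + 6 = 8 → 'i'
Result = "zudoi"


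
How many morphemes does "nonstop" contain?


Word: "nonstop"
Morphemes: non- | stop
Each morpheme carries meaning
= 2 morphemes


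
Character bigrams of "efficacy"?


Word: "efficacy" (length 8)
Number of bigrams = 8 - 2 + 1 = 7
  Position 0: "ef"
  Position 1: "ff"
  Position 2: "fi"
  Position 3: "ic"
  Position 4: "ca"
  Position 5: "ac"
  Position 6: "cy"
Bigrams = "ef", "ff", "fi", "ic", "ca", "ac", "cy"


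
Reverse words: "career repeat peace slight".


Original: "career repeat peace slight"
Words (1..n): career | repeat | peace | slight
Reversed (n..1): slight | peace | repeat | career
Result = "slight peace repeat career"


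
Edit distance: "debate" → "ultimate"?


Word 1: "debate" (length 6)
Word 2: "ultimate" (length 8)
One optimal edit sequence (insert/delete/substitute each cost 1):
  1. insert 'u'  (+1)
  2. insert 'l'  (+1)
  3. substitute 'd' -> 't'  (+1)
  4. substitute 'e' -> 'i'  (+1)
  5. substitute 'b' -> 'm'  (+1)
  6. keep 'a'
  7. keep 't'
  8. keep 'e'
Total edit operations: 5
Edit distance = 5


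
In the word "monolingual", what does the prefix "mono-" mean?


Prefix: mono-
As in: monolingual -> mono- + lingual
Meaning = one


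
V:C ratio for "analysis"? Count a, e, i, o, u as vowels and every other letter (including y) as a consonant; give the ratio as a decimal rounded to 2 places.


Word: "analysis"
Vowels (a,e,i,o,u): 3
Consonants: 5
Ratio = 3/5
= 0.60


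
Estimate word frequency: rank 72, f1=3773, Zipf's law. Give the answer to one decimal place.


Zipf's law: f(r) = f(1) / r
f(1) = 3773
f(72) = 3773 / 72
= 52.4 occurrences


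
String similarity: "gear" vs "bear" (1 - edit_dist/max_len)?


Word 1: "gear" (length 4)
Word 2: "bear" (length 4)
One optimal edit sequence:
  1. substitute 'g' -> 'b'  (+1)
  2. keep 'e'
  3. keep 'a'
  4. keep 'r'
Edit distance = 1
Max length = max(4, 4) = 4
Similarity = 1 - 1/4
= 0.7500


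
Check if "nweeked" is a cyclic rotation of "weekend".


Word: "weekend", Candidate: "nweeked"
Method: check if candidate is substring of word+word
"weekendweekend" contains "nweeked"? No
Is rotation = No


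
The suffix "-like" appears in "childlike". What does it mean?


Suffix: -like
As in: childlike -> child + -like
Meaning = resembling


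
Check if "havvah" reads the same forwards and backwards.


Word: "havvah"
Reversed: "havvah"
Forward == Backward? havvah == havvah
Palindrome = Yes


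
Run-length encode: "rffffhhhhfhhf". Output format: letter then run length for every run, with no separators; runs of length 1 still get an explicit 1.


String: "rffffhhhhfhhf"
Scanning for consecutive runs:
  'r' x 1
  'f' x 4
  'h' x 4
  'f' x 1
  'h' x 2
  'f' x 1
RLE = "r1f4h4f1h2f1"


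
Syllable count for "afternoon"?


Word: "afternoon"
Syllable breakdown: af · ter · noon
Counting: 3 parts
= 3 syllables


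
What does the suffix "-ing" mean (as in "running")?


Suffix: -ing
Example: running = run + -ing, with a spelling change
Meaning = present participle


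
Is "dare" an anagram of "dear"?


Word 1: "dear" → sorted: ader
Word 2: "dare" → sorted: ader
Same letters? ader == ader
Anagram = Yes


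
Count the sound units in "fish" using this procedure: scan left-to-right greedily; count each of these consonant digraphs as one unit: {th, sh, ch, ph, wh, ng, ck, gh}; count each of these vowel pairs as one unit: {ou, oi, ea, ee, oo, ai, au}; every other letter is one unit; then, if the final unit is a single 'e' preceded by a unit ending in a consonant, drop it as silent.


Word: "fish" (4 letters)
Left-to-right scan:
  (1) 'f' (letter)
  (2) 'i' (letter)
  (3) 'sh' (digraph)
Units from scan: 3
Sound units = 3 units


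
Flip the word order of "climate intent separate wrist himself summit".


Original: "climate intent separate wrist himself summit"
Words (1..n): climate | intent | separate | wrist | himself | summit
Reversed (n..1): summit | himself | wrist | separate | intent | climate
Result = "summit himself wrist separate intent climate"


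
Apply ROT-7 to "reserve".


Word: "reserve"
Shift: 7
Each letter → (letter + shift) mod 26:
  'r' (17) + 7 = 24 → 'y'
  'e' (4) + 7 = 11 → 'l'
  's' (18) + 7 = 25 → 'z'
  'e' (4) + 7 = 11 → 'l'
  'r' (17) + 7 = 24 → 'y'
  'v' (21) + 7 = 2 → 'c'
  'e' (4) + 7 = 11 → 'l'
Result = "ylzlycl"


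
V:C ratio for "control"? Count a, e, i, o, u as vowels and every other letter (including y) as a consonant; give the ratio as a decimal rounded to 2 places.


Word: "control"
Vowels (a,e,i,o,u): 2
Consonants: 5
Ratio = 2/5
= 0.40


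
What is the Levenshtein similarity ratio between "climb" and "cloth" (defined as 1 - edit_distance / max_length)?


Word 1: "climb" (length 5)
Word 2: "cloth" (length 5)
One optimal edit sequence:
  1. keep 'c'
  2. keep 'l'
  3. substitute 'i' -> 'o'  (+1)
  4. substitute 'm' -> 't'  (+1)
  5. substitute 'b' -> 'h'  (+1)
Edit distance = 3
Max length = max(5, 5) = 5
Similarity = 1 - 3/5
= 0.4000


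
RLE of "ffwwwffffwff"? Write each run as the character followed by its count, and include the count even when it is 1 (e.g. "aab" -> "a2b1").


String: "ffwwwffffwff"
Scanning for consecutive runs:
  'f' x 2
  'w' x 3
  'f' x 4
  'w' x 1
  'f' x 2
RLE = "f2w3f4w1f2"


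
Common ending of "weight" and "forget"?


Word 1: "weight"
Word 2: "forget"
Comparing from end:
  Pos -1: 't' == 't'
  Pos -2: 'h' != 'e' (stop)
LCS = "t" (length 1)


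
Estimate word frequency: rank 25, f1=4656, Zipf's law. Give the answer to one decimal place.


Zipf's law: f(r) = f(1) / r
f(1) = 4656
f(25) = 4656 / 25
= 186.2 occurrences


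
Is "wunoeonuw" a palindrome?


Word: "wunoeonuw"
Reversed: "wunoeonuw"
Forward == Backward? wunoeonuw == wunoeonuw
Palindrome = Yes


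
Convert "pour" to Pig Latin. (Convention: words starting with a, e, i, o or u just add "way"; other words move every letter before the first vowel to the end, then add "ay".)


Word: "pour"
Starts with consonant(s) → move to end, add 'ay'
Consonant cluster: "p"
Pig Latin = "ourpay"


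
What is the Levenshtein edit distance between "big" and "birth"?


Word 1: "big" (length 3)
Word 2: "birth" (length 5)
One optimal edit sequence (insert/delete/substitute each cost 1):
  1. keep 'b'
  2. keep 'i'
  3. insert 'r'  (+1)
  4. insert 't'  (+1)
  5. substitute 'g' -> 'h'  (+1)
Total edit operations: 3
Edit distance = 3


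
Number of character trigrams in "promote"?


Word: "promote" (length 7)
Number of 3-grams = length - 3 + 1 = 7 - 3 + 1
= 5


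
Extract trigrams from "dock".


Word: "dock" (length 4)
Number of trigrams = 4 - 3 + 1 = 2
  Position 0: "doc"
  Position 1: "ock"
Trigrams = "doc", "ock"


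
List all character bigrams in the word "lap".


Word: "lap" (length 3)
Number of bigrams = 3 - 2 + 1 = 2
  Position 0: "la"
  Position 1: "ap"
Bigrams = "la", "ap"


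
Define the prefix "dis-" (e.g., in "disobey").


Prefix: dis-
Example: disobey = dis- + obey
Meaning = not / opposite


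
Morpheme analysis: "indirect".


Word: "indirect"
Morphemes: in- | direct
Each morpheme carries meaning
= 2 morphemes


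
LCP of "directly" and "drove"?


Word 1: "directly"
Word 2: "drove"
Comparing from start:
  Pos 0: 'd' == 'd'
  Pos 1: 'i' != 'r' (stop)
LCP = "d" (length 1)


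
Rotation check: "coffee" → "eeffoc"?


Word: "coffee", Candidate: "eeffoc"
Method: check if candidate is substring of word+word
"coffeecoffee" contains "eeffoc"? No
Is rotation = No


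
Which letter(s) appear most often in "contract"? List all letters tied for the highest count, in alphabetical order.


Word: "contract"
Letter counts:
  'a': 1
  'c': 2
  'n': 1
  'o': 1
  'r': 1
  't': 2
Maximum count = 2
Most frequent = 'c', 't' (2 times each)


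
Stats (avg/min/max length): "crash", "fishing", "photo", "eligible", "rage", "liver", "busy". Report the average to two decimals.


Lengths: "crash"=5, "fishing"=7, "photo"=5, "eligible"=8, "rage"=4, "liver"=5, "busy"=4
Sum = 38, Count = 7
Average = 38/7 = 5.43
= avg=5.43, min=4, max=8


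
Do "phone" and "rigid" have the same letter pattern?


Pattern of "phone": [0, 1, 2, 3, 4]
Pattern of "rigid": [0, 1, 2, 1, 3]
Patterns do not match
Same pattern = No


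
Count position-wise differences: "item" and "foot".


Comparing character by character (same length = 4):
  Pos 0: 'i' vs 'f' !=
  Pos 1: 't' vs 'o' !=
  Pos 2: 'e' vs 'o' !=
  Pos 3: 'm' vs 't' !=
Hamming distance = 4


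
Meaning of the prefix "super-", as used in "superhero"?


Prefix: super-
Example: superhero (super- + hero)
Meaning = above / beyond


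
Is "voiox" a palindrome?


Word: "voiox"
Reversed: "xoiov"
Forward == Backward? voiox != xoiov
Palindrome = No


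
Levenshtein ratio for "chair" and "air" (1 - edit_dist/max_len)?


Word 1: "chair" (length 5)
Word 2: "air" (length 3)
One optimal edit sequence:
  1. delete 'c'  (+1)
  2. delete 'h'  (+1)
  3. keep 'a'
  4. keep 'i'
  5. keep 'r'
Edit distance = 2
Max length = max(5, 3) = 5
Similarity = 1 - 2/5
= 0.6000


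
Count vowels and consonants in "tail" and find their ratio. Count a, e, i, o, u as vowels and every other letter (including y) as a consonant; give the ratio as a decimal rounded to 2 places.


Word: "tail"
Vowels (a,e,i,o,u): 2
Consonants: 2
Ratio = 2/2
= 1.00


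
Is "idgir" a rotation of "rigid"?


Word: "rigid", Candidate: "idgir"
Method: check if candidate is substring of word+word
"rigidrigid" contains "idgir"? No
Is rotation = No


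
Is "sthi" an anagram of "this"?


Word 1: "this" → sorted: hist
Word 2: "sthi" → sorted: hist
Same letters? hist == hist
Anagram = Yes


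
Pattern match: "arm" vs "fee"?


Pattern of "arm": [0, 1, 2]
Pattern of "fee": [0, 1, 1]
Patterns do not match
Same pattern = No


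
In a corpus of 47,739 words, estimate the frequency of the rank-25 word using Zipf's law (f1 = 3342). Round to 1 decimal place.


Zipf's law: f(r) = f(1) / r
f(1) = 3342
f(25) = 3342 / 25
= 133.7 occurrences


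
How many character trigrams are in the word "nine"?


Word: "nine" (length 4)
Number of 3-grams = length - 3 + 1 = 4 - 3 + 1
= 2


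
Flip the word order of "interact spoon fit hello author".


Original: "interact spoon fit hello author"
Words (1..n): interact | spoon | fit | hello | author
Reversed (n..1): author | hello | fit | spoon | interact
Result = "author hello fit spoon interact"


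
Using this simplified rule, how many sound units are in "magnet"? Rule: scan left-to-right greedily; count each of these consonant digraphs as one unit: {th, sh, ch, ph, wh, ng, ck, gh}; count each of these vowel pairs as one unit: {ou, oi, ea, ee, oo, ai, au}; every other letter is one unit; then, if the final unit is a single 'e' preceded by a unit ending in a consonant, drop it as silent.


Word: "magnet" (6 letters)
Left-to-right scan:
  (1) 'm' (letter)
  (2) 'a' (letter)
  (3) 'g' (letter)
  (4) 'n' (letter)
  (5) 'e' (letter)
  (6) 't' (letter)
Units from scan: 6
Sound units = 6 units


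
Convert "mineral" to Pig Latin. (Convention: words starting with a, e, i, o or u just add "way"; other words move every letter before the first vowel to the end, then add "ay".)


Word: "mineral"
Starts with consonant(s) → move to end, add 'ay'
Consonant cluster: "m"
Pig Latin = "ineralmay"


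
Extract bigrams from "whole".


Word: "whole" (length 5)
Number of bigrams = 5 - 2 + 1 = 4
  Position 0: "wh"
  Position 1: "ho"
  Position 2: "ol"
  Position 3: "le"
Bigrams = "wh", "ho", "ol", "le"


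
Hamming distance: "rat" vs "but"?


Comparing character by character (same length = 3):
  Pos 0: 'r' vs 'b' !=
  Pos 1: 'a' vs 'u' !=
  Pos 2: 't' vs 't' =
Hamming distance = 2


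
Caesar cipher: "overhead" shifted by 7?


Word: "overhead"
Shift: 7
Each letter → (letter + shift) mod 26:
  'o' (14) + 7 = 21 → 'v'
  'v' (21) + 7 = 2 → 'c'
  'e' (4) + 7 = 11 → 'l'
  'r' (17) + 7 = 24 → 'y'
  'h' (7) + 7 = 14 → 'o'
  'e' (4) + 7 = 11 → 'l'
  'a' (0) + 7 = 7 → 'h'
  'd' (3) + 7 = 10 → 'k'
Result = "vclyolhk"


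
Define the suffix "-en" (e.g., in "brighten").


Suffix: -en
As in: brighten -> bright + -en
Meaning = to make / become


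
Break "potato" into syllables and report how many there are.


Word: "potato"
Syllable breakdown: po | ta | to
Counting: 3 parts
= 3 syllables


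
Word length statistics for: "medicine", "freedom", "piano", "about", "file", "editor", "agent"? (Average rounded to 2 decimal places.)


Lengths: "medicine"=8, "freedom"=7, "piano"=5, "about"=5, "file"=4, "editor"=6, "agent"=5
Sum = 40, Count = 7
Average = 40/7 = 5.71
= avg=5.71, min=4, max=8


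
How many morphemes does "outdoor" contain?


Word: "outdoor"
Morphemes: out- / door
Each morpheme carries meaning
= 2 morphemes


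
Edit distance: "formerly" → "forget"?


Word 1: "formerly" (length 8)
Word 2: "forget" (length 6)
One optimal edit sequence (insert/delete/substitute each cost 1):
  1. keep 'f'
  2. keep 'o'
  3. keep 'r'
  4. substitute 'm' -> 'g'  (+1)
  5. keep 'e'
  6. delete 'r'  (+1)
  7. delete 'l'  (+1)
  8. substitute 'y' -> 't'  (+1)
Total edit operations: 4
Edit distance = 4


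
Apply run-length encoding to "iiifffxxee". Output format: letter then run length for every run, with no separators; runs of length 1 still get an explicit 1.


String: "iiifffxxee"
Scanning for consecutive runs:
  'i' x 3
  'f' x 3
  'x' x 2
  'e' x 2
RLE = "i3f3x2e2"


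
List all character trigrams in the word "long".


Word: "long" (length 4)
Number of trigrams = 4 - 3 + 1 = 2
  Position 0: "lon"
  Position 1: "ong"
Trigrams = "lon", "ong"


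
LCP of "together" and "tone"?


Word 1: "together"
Word 2: "tone"
Comparing from start:
  Pos 0: 't' == 't'
  Pos 1: 'o' == 'o'
  Pos 2: 'g' != 'n' (stop)
LCP = "to" (length 2)


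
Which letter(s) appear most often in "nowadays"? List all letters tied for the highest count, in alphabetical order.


Word: "nowadays"
Letter counts:
  'a': 2
  'd': 1
  'n': 1
  'o': 1
  's': 1
  'w': 1
  'y': 1
Maximum count = 2
Most frequent = 'a' (2 times each)


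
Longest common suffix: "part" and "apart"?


Word 1: "part"
Word 2: "apart"
Comparing from end:
  Pos -1: 't' == 't'
  Pos -2: 'r' == 'r'
  Pos -3: 'a' == 'a'
  Pos -4: 'p' == 'p'
LCS = "part" (length 4)


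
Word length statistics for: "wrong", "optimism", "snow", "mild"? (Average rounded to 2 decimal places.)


Lengths: "wrong"=5, "optimism"=8, "snow"=4, "mild"=4
Sum = 21, Count = 4
Average = 21/4 = 5.25
= avg=5.25, min=4, max=8


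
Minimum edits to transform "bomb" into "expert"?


Word 1: "bomb" (length 4)
Word 2: "expert" (length 6)
One optimal edit sequence (insert/delete/substitute each cost 1):
  1. insert 'e'  (+1)
  2. insert 'x'  (+1)
  3. substitute 'b' -> 'p'  (+1)
  4. substitute 'o' -> 'e'  (+1)
  5. substitute 'm' -> 'r'  (+1)
  6. substitute 'b' -> 't'  (+1)
Total edit operations: 6
Edit distance = 6


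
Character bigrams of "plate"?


Word: "plate" (length 5)
Number of bigrams = 5 - 2 + 1 = 4
  Position 0: "pl"
  Position 1: "la"
  Position 2: "at"
  Position 3: "te"
Bigrams = "pl", "la", "at", "te"


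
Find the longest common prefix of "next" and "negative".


Word 1: "next"
Word 2: "negative"
Comparing from start:
  Pos 0: 'n' == 'n'
  Pos 1: 'e' == 'e'
  Pos 2: 'x' != 'g' (stop)
LCP = "ne" (length 2)


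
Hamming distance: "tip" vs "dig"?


Comparing character by character (same length = 3):
  Pos 0: 't' vs 'd' !=
  Pos 1: 'i' vs 'i' =
  Pos 2: 'p' vs 'g' !=
Hamming distance = 2


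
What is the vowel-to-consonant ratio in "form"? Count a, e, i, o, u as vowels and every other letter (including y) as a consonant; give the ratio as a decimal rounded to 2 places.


Word: "form"
Vowels (a,e,i,o,u): 1
Consonants: 3
Ratio = 1/3
= 0.33


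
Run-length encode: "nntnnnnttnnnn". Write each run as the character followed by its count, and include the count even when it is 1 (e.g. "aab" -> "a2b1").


String: "nntnnnnttnnnn"
Scanning for consecutive runs:
  'n' x 2
  't' x 1
  'n' x 4
  't' x 2
  'n' x 4
RLE = "n2t1n4t2n4"


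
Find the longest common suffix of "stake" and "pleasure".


Word 1: "stake"
Word 2: "pleasure"
Comparing from end:
  Pos -1: 'e' == 'e'
  Pos -2: 'k' != 'r' (stop)
LCS = "e" (length 1)


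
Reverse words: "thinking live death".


Original: "thinking live death"
Words (1..n): thinking | live | death
Reversed (n..1): death | live | thinking
Result = "death live thinking"


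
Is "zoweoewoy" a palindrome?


Word: "zoweoewoy"
Reversed: "yoweoewoz"
Forward == Backward? zoweoewoy != yoweoewoz
Palindrome = No


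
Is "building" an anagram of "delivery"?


Word 1: "delivery" → sorted: deeilrvy
Word 2: "building" → sorted: bdgiilnu
Same letters? deeilrvy != bdgiilnu
Anagram = No


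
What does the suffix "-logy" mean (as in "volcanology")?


Suffix: -logy
Example: volcanology = volcano + -logy
Meaning = study of


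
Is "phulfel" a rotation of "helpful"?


Word: "helpful", Candidate: "phulfel"
Method: check if candidate is substring of word+word
"helpfulhelpful" contains "phulfel"? No
Is rotation = No


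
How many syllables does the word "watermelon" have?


Word: "watermelon"
Syllable breakdown: wa-ter-mel-on
Counting: 4 parts
= 4 syllables


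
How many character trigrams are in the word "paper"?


Word: "paper" (length 5)
Number of 3-grams = length - 3 + 1 = 5 - 3 + 1
= 3


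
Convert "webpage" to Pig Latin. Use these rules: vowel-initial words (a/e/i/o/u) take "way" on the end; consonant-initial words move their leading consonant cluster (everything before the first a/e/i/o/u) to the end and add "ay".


Word: "webpage"
Starts with consonant(s) → move to end, add 'ay'
Consonant cluster: "w"
Pig Latin = "ebpageway"


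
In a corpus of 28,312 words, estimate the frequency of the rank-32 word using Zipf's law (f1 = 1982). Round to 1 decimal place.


Zipf's law: f(r) = f(1) / r
f(1) = 1982
f(32) = 1982 / 32
= 61.9 occurrences


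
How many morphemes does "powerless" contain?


Word: "powerless"
Morphemes: power / -less
Each morpheme carries meaning
= 2 morphemes


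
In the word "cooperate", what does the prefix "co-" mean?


Prefix: co-
Example: cooperate = co- + operate
Meaning = together


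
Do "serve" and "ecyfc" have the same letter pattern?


Pattern of "serve": [0, 1, 2, 3, 1]
Pattern of "ecyfc": [0, 1, 2, 3, 1]
Patterns match
Same pattern = Yes


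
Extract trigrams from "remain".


Word: "remain" (length 6)
Number of trigrams = 6 - 3 + 1 = 4
  Position 0: "rem"
  Position 1: "ema"
  Position 2: "mai"
  Position 3: "ain"
Trigrams = "rem", "ema", "mai", "ain"


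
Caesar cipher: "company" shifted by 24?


Word: "company"
Shift: 24
Each letter → (letter + shift) mod 26:
  'c' (2) + 24 = 0 → 'a'
  'o' (14) + 24 = 12 → 'm'
  'm' (12) + 24 = 10 → 'k'
  'p' (15) + 24 = 13 → 'n'
  'a' (0) + 24 = 24 → 'y'
  'n' (13) + 24 = 11 → 'l'
  'y' (24) + 24 = 22 → 'w'
Result = "amknylw"


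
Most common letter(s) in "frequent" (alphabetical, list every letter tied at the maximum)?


Word: "frequent"
Letter counts:
  'e': 2
  'f': 1
  'n': 1
  'q': 1
  'r': 1
  't': 1
  'u': 1
Maximum count = 2
Most frequent = 'e' (2 times each)


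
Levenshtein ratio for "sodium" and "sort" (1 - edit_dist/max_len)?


Word 1: "sodium" (length 6)
Word 2: "sort" (length 4)
One optimal edit sequence:
  1. keep 's'
  2. keep 'o'
  3. delete 'd'  (+1)
  4. delete 'i'  (+1)
  5. substitute 'u' -> 'r'  (+1)
  6. substitute 'm' -> 't'  (+1)
Edit distance = 4
Max length = max(6, 4) = 6
Similarity = 1 - 4/6
= 0.3333


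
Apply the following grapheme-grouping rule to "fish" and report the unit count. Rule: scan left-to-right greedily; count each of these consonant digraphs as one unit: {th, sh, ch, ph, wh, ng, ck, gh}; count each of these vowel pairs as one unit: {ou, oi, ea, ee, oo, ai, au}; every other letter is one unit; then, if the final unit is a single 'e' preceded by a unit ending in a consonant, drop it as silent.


Word: "fish" (4 letters)
Left-to-right scan:
  1. 'f' (letter)
  2. 'i' (letter)
  3. 'sh' (digraph)
Units from scan: 3
Sound units = 3 units


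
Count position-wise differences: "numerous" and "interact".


Comparing character by character (same length = 8):
  Pos 0: 'n' vs 'i' !=
  Pos 1: 'u' vs 'n' !=
  Pos 2: 'm' vs 't' !=
  Pos 3: 'e' vs 'e' =
  Pos 4: 'r' vs 'r' =
  Pos 5: 'o' vs 'a' !=
  Pos 6: 'u' vs 'c' !=
  Pos 7: 's' vs 't' !=
Hamming distance = 6


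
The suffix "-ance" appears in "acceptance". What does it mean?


Suffix: -ance
As in: acceptance -> accept + -ance
Meaning = state of


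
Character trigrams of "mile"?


Word: "mile" (length 4)
Number of trigrams = 4 - 3 + 1 = 2
  Position 0: "mil"
  Position 1: "ile"
Trigrams = "mil", "ile"


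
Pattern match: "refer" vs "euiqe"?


Pattern of "refer": [0, 1, 2, 1, 0]
Pattern of "euiqe": [0, 1, 2, 3, 0]
Patterns do not match
Same pattern = No


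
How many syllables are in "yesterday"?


Word: "yesterday"
Syllable breakdown: yes-ter-day
Counting: 3 parts
= 3 syllables


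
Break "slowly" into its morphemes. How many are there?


Word: "slowly"
Morphemes: slow / -ly
Each morpheme carries meaning
= 2 morphemes


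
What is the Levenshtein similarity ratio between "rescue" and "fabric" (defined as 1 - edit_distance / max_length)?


Word 1: "rescue" (length 6)
Word 2: "fabric" (length 6)
One optimal edit sequence:
  1. substitute 'r' -> 'f'  (+1)
  2. substitute 'e' -> 'a'  (+1)
  3. substitute 's' -> 'b'  (+1)
  4. substitute 'c' -> 'r'  (+1)
  5. substitute 'u' -> 'i'  (+1)
  6. substitute 'e' -> 'c'  (+1)
Edit distance = 6
Max length = max(6, 6) = 6
Similarity = 1 - 6/6
= 0.0000


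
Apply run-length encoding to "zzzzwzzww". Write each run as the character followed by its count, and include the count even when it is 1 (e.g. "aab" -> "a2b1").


String: "zzzzwzzww"
Scanning for consecutive runs:
  'z' x 4
  'w' x 1
  'z' x 2
  'w' x 2
RLE = "z4w1z2w2"


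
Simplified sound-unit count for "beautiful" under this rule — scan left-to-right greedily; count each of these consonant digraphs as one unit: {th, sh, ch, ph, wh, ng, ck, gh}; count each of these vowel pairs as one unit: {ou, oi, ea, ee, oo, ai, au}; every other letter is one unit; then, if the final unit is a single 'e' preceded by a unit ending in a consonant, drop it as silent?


Word: "beautiful" (9 letters)
Left-to-right scan:
  [1] 'b' (letter)
  [2] 'ea' (vowel-pair)
  [3] 'u' (letter)
  [4] 't' (letter)
  [5] 'i' (letter)
  [6] 'f' (letter)
  [7] 'u' (letter)
  [8] 'l' (letter)
Units from scan: 8
Sound units = 8 units


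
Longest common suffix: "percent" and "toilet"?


Word 1: "percent"
Word 2: "toilet"
Comparing from end:
  Pos -1: 't' == 't'
  Pos -2: 'n' != 'e' (stop)
LCS = "t" (length 1)


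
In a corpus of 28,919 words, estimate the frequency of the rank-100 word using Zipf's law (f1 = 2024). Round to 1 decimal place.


Zipf's law: f(r) = f(1) / r
f(1) = 2024
f(100) = 2024 / 100
= 20.2 occurrences


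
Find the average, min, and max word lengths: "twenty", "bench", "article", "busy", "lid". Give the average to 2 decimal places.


Lengths: "twenty"=6, "bench"=5, "article"=7, "busy"=4, "lid"=3
Sum = 25, Count = 5
Average = 25/5 = 5.00
= avg=5.00, min=3, max=7


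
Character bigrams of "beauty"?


Word: "beauty" (length 6)
Number of bigrams = 6 - 2 + 1 = 5
  Position 0: "be"
  Position 1: "ea"
  Position 2: "au"
  Position 3: "ut"
  Position 4: "ty"
Bigrams = "be", "ea", "au", "ut", "ty"


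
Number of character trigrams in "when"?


Word: "when" (length 4)
Number of 3-grams = length - 3 + 1 = 4 - 3 + 1
= 2


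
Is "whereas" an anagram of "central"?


Word 1: "central" → sorted: acelnrt
Word 2: "whereas" → sorted: aeehrsw
Same letters? acelnrt != aeehrsw
Anagram = No


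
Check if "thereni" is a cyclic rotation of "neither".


Word: "neither", Candidate: "thereni"
Method: check if candidate is substring of word+word
"neitherneither" contains "thereni"? No
Is rotation = No


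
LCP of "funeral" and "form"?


Word 1: "funeral"
Word 2: "form"
Comparing from start:
  Pos 0: 'f' == 'f'
  Pos 1: 'u' != 'o' (stop)
LCP = "f" (length 1)


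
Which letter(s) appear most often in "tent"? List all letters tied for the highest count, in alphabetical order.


Word: "tent"
Letter counts:
  'e': 1
  'n': 1
  't': 2
Maximum count = 2
Most frequent = 't' (2 times each)


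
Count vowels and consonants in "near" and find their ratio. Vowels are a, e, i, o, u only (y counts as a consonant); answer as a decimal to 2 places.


Word: "near"
Vowels (a,e,i,o,u): 2
Consonants: 2
Ratio = 2/2
= 1.00


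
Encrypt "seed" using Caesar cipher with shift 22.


Word: "seed"
Shift: 22
Each letter → (letter + shift) mod 26:
  's' (18) + 22 = 14 → 'o'
  'e' (4) + 22 = 0 → 'a'
  'e' (4) + 22 = 0 → 'a'
  'd' (3) + 22 = 25 → 'z'
Result = "oaaz"


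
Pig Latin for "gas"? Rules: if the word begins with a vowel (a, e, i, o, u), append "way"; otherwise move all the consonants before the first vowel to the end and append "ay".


Word: "gas"
Starts with consonant(s) → move to end, add 'ay'
Consonant cluster: "g"
Pig Latin = "asgay"


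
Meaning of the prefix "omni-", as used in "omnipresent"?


Prefix: omni-
As in: omnipresent -> omni- + present
Meaning = all


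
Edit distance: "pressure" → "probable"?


Word 1: "pressure" (length 8)
Word 2: "probable" (length 8)
One optimal edit sequence (insert/delete/substitute each cost 1):
  1. keep 'p'
  2. keep 'r'
  3. substitute 'e' -> 'o'  (+1)
  4. substitute 's' -> 'b'  (+1)
  5. substitute 's' -> 'a'  (+1)
  6. substitute 'u' -> 'b'  (+1)
  7. substitute 'r' -> 'l'  (+1)
  8. keep 'e'
Total edit operations: 5
Edit distance = 5


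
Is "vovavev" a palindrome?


Word: "vovavev"
Reversed: "vevavov"
Forward == Backward? vovavev != vevavov
Palindrome = No


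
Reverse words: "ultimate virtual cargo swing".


Original: "ultimate virtual cargo swing"
Words (1..n): ultimate | virtual | cargo | swing
Reversed (n..1): swing | cargo | virtual | ultimate
Result = "swing cargo virtual ultimate"


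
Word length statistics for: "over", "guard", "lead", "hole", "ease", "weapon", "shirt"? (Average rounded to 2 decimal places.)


Lengths: "over"=4, "guard"=5, "lead"=4, "hole"=4, "ease"=4, "weapon"=6, "shirt"=5
Sum = 32, Count = 7
Average = 32/7 = 4.57
= avg=4.57, min=4, max=6


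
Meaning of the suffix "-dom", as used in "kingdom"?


Suffix: -dom
Example: kingdom (king + -dom)
Meaning = state / realm


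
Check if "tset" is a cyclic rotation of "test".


Word: "test", Candidate: "tset"
Method: check if candidate is substring of word+word
"testtest" contains "tset"? No
Is rotation = No


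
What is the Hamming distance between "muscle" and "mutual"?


Comparing character by character (same length = 6):
  Pos 0: 'm' vs 'm' =
  Pos 1: 'u' vs 'u' =
  Pos 2: 's' vs 't' !=
  Pos 3: 'c' vs 'u' !=
  Pos 4: 'l' vs 'a' !=
  Pos 5: 'e' vs 'l' !=
Hamming distance = 4


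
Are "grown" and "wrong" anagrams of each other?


Word 1: "grown" → sorted: gnorw
Word 2: "wrong" → sorted: gnorw
Same letters? gnorw == gnorw
Anagram = Yes


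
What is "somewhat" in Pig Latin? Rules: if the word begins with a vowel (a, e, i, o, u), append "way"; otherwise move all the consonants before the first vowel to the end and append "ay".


Word: "somewhat"
Starts with consonant(s) → move to end, add 'ay'
Consonant cluster: "s"
Pig Latin = "omewhatsay"


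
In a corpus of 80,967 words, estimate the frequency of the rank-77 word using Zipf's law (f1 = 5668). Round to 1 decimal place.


Zipf's law: f(r) = f(1) / r
f(1) = 5668
f(77) = 5668 / 77
= 73.6 occurrences


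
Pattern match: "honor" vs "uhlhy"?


Pattern of "honor": [0, 1, 2, 1, 3]
Pattern of "uhlhy": [0, 1, 2, 1, 3]
Patterns match
Same pattern = Yes


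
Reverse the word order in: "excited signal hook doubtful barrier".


Original: "excited signal hook doubtful barrier"
Words (1..n): excited | signal | hook | doubtful | barrier
Reversed (n..1): barrier | doubtful | hook | signal | excited
Result = "barrier doubtful hook signal excited"


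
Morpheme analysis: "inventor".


Word: "inventor"
Morphemes: invent / -or
Each morpheme carries meaning
= 2 morphemes


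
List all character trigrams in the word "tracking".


Word: "tracking" (length 8)
Number of trigrams = 8 - 3 + 1 = 6
  Position 0: "tra"
  Position 1: "rac"
  Position 2: "ack"
  Position 3: "cki"
  Position 4: "kin"
  Position 5: "ing"
Trigrams = "tra", "rac", "ack", "cki", "kin", "ing"


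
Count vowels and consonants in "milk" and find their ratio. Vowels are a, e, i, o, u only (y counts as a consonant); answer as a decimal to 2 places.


Word: "milk"
Vowels (a,e,i,o,u): 1
Consonants: 3
Ratio = 1/3
= 0.33
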